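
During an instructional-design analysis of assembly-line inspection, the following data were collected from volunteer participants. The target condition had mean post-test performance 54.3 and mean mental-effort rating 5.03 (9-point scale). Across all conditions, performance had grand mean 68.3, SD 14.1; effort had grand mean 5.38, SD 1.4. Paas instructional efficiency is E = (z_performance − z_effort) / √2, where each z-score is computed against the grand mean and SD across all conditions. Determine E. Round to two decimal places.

z_performance = (54.3 − 68.3) / 14.1 = -14.0000 / 14.1 = -0.9929.
z_effort = (5.03 − 5.38) / 1.4 = -0.3500 / 1.4 = -0.2500.
z_P − z_E = -0.9929 − (-0.2500) = -0.7429.
E = -0.7429 / √2 = -0.7429 / 1.41421 = -0.5253 ≈ -0.53.

-0.53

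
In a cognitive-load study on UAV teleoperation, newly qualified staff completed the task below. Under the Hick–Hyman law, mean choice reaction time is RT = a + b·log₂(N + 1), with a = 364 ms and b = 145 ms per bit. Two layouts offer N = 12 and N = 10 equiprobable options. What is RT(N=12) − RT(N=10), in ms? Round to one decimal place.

RT(12) = 364 + 145·log₂(13) = 364 + 145·3.7004 = 900.5580 ms.
RT(10) = 364 + 145·log₂(11) = 364 + 145·3.4594 = 865.6130 ms.
Difference = 900.5580 − 865.6130 = 34.9450 ≈ 34.9 ms.

34.9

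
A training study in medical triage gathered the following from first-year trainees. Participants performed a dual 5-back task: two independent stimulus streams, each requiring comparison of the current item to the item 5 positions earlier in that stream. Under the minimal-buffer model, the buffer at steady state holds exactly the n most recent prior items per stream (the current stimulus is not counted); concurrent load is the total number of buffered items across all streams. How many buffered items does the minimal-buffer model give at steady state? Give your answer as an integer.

10

Each stream's buffer holds its 5 most recent prior items.
Two independent streams: 2 × 5 = 10 buffered items at steady state.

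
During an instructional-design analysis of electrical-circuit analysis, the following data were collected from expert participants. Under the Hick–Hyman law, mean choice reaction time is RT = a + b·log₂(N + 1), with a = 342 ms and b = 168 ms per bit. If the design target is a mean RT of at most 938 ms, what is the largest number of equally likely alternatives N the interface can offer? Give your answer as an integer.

Set 342 + 168·log₂(N + 1) ≤ 938.
log₂(N + 1) ≤ (938 − 342) / 168 = 3.5476.
N + 1 ≤ 2^3.5476 = 11.6932.
N ≤ 10.6932, so the largest integer N is 10.

10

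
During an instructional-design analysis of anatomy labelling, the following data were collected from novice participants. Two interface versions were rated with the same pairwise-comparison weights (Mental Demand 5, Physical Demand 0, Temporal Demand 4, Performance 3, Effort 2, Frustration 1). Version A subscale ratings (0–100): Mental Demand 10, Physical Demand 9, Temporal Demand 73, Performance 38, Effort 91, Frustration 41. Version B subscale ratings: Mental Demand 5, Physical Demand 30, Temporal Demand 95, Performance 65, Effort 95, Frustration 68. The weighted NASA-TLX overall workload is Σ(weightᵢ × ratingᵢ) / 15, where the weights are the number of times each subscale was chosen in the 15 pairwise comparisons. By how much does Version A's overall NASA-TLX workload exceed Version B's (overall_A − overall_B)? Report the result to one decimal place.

Version A weighted sum = 5·10 + 0·9 + 4·73 + 3·38 + 2·91 + 1·41 = 50 + 0 + 292 + 114 + 182 + 41 = 679; overall_A = 679/15 = 45.2667.
Version B weighted sum = 5·5 + 0·30 + 4·95 + 3·65 + 2·95 + 1·68 = 25 + 0 + 380 + 195 + 190 + 68 = 858; overall_B = 858/15 = 57.2000.
Difference = 45.2667 − 57.2000 = -11.9333 ≈ -11.9.

-11.9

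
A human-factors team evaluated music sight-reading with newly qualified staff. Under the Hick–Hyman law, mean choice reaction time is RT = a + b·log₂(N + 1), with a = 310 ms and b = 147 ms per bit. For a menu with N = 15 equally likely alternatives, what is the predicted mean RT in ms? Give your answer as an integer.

log₂(15 + 1) = log₂(16) = 4.0000.
RT = 310 + 147 × 4.0000 = 310 + 588.0000 = 898.0000 ms.
≈ 898 ms.

898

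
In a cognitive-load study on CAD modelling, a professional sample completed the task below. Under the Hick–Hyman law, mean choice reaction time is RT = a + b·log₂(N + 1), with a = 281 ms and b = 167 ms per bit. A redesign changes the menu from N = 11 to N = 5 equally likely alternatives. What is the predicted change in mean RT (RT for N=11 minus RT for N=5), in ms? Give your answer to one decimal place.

167.0

RT(11) = 281 + 167·log₂(12) = 281 + 167·3.5850 = 879.6950 ms.
RT(5) = 281 + 167·log₂(6) = 281 + 167·2.5850 = 712.6950 ms.
Difference = 879.6950 − 712.6950 = 167.0000 ≈ 167.0 ms.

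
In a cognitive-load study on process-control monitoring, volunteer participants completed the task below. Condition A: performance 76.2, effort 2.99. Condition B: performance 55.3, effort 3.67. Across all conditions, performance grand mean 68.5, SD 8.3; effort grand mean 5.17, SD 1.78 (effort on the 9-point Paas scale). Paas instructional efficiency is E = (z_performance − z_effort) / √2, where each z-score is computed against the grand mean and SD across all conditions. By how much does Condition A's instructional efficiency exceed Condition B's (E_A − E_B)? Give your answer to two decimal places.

2.05

Condition A: z_P = (76.2 − 68.5)/8.3 = 0.9277; z_E = (2.99 − 5.17)/1.78 = -1.2247; E_A = (0.9277 − (-1.2247))/√2 = 1.5220.
Condition B: z_P = (55.3 − 68.5)/8.3 = -1.5904; z_E = (3.67 − 5.17)/1.78 = -0.8427; E_B = (-1.5904 − (-0.8427))/√2 = -0.5287.
E_A − E_B = 1.5220 − (-0.5287) = 2.0507 ≈ 2.05.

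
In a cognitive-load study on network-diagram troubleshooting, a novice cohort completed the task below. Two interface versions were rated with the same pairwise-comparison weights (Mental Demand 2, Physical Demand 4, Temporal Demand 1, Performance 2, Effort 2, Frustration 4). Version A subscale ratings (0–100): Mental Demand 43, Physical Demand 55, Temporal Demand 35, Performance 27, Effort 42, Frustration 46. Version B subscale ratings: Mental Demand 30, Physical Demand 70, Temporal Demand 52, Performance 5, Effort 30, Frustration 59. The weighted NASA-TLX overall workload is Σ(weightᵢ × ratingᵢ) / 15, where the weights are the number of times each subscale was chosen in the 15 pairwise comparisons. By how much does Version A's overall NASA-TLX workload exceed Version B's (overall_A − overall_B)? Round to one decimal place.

Version A weighted sum = 2·43 + 4·55 + 1·35 + 2·27 + 2·42 + 4·46 = 86 + 220 + 35 + 54 + 84 + 184 = 663; overall_A = 663/15 = 44.2000.
Version B weighted sum = 2·30 + 4·70 + 1·52 + 2·5 + 2·30 + 4·59 = 60 + 280 + 52 + 10 + 60 + 236 = 698; overall_B = 698/15 = 46.5333.
Difference = 44.2000 − 46.5333 = -2.3333 ≈ -2.3.

-2.3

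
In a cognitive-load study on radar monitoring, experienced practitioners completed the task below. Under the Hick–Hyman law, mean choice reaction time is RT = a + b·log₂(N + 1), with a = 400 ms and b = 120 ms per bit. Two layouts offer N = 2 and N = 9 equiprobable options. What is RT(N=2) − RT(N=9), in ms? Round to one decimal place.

RT(2) = 400 + 120·log₂(3) = 400 + 120·1.5850 = 590.2000 ms.
RT(9) = 400 + 120·log₂(10) = 400 + 120·3.3219 = 798.6280 ms.
Difference = 590.2000 − 798.6280 = -208.4280 ≈ -208.4 ms.

-208.4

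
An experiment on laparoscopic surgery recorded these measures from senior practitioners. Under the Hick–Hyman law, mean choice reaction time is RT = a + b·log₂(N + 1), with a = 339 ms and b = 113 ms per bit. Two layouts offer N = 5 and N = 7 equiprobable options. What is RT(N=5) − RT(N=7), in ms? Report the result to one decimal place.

RT(5) = 339 + 113·log₂(6) = 339 + 113·2.5850 = 631.1050 ms.
RT(7) = 339 + 113·log₂(8) = 339 + 113·3.0000 = 678.0000 ms.
Difference = 631.1050 − 678.0000 = -46.8950 ≈ -46.9 ms.

-46.9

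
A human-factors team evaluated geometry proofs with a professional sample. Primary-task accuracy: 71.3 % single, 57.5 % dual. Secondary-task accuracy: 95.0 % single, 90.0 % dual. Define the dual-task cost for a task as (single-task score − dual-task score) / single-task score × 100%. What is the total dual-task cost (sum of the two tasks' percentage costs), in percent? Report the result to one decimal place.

Primary cost = (71.3 − 57.5) / 71.3 × 100% = 19.3548%.
Secondary cost = (95.0 − 90.0) / 95.0 × 100% = 5.2632%.
Total = 19.3548% + 5.2632% = 24.6180% ≈ 24.6%.

24.6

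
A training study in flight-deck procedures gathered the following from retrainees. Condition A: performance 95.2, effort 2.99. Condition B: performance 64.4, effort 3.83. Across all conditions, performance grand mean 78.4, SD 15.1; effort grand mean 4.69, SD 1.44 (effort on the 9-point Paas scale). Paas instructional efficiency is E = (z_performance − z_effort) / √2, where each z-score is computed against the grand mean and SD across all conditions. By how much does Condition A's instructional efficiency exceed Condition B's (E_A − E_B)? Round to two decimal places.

1.85

Condition A: z_P = (95.2 − 78.4)/15.1 = 1.1126; z_E = (2.99 − 4.69)/1.44 = -1.1806; E_A = (1.1126 − (-1.1806))/√2 = 1.6215.
Condition B: z_P = (64.4 − 78.4)/15.1 = -0.9272; z_E = (3.83 − 4.69)/1.44 = -0.5972; E_B = (-0.9272 − (-0.5972))/√2 = -0.2333.
E_A − E_B = 1.6215 − (-0.2333) = 1.8548 ≈ 1.85.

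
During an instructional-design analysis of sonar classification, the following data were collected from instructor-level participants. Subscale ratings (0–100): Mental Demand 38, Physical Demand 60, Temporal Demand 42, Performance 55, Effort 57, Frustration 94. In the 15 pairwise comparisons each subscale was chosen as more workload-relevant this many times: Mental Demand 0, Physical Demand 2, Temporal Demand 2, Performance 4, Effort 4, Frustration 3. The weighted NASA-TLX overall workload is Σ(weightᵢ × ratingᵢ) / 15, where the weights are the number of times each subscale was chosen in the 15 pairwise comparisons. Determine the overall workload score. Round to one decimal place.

The tallies are the weights (they sum to 15).
Weighted sum = 0·38 + 2·60 + 2·42 + 4·55 + 4·57 + 3·94
            = 0 + 120 + 84 + 220 + 228 + 282 = 934.
Overall workload = 934 / 15 = 62.2667 ≈ 62.3.

62.3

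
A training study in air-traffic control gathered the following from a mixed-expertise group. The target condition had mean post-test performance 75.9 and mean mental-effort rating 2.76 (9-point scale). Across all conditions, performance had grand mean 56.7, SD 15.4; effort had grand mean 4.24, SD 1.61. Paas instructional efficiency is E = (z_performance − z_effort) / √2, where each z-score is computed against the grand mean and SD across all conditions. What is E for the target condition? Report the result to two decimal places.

1.53

z_performance = (75.9 − 56.7) / 15.4 = 19.2000 / 15.4 = 1.2468.
z_effort = (2.76 − 4.24) / 1.61 = -1.4800 / 1.61 = -0.9193.
z_P − z_E = 1.2468 − (-0.9193) = 2.1661.
E = 2.1661 / √2 = 2.1661 / 1.41421 = 1.5317 ≈ 1.53.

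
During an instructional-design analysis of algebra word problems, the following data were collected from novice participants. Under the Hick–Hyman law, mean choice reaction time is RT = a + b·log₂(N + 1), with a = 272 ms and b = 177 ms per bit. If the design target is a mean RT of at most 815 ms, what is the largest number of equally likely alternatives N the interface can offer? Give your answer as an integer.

7

Set 272 + 177·log₂(N + 1) ≤ 815.
log₂(N + 1) ≤ (815 − 272) / 177 = 3.0678.
N + 1 ≤ 2^3.0678 = 8.3849.
N ≤ 7.3849, so the largest integer N is 7.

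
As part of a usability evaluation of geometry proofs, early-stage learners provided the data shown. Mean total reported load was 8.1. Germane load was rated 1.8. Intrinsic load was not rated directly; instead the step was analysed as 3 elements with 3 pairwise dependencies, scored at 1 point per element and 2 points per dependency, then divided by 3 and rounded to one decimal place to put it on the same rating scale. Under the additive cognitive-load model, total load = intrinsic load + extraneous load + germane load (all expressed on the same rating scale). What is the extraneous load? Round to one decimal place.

3.3

Intrinsic (element-interactivity): (3 × 1 + 3 × 2) / 3 = 9 / 3 = 3.0000 → 3.0.
extraneous load = total − intrinsic − germane
             = 8.1 − 3.0 − 1.8 = 3.3.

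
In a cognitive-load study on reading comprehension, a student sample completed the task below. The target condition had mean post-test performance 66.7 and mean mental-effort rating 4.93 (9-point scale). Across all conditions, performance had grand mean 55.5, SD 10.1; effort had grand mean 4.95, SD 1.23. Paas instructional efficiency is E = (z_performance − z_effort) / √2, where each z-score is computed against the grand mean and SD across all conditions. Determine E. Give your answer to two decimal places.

z_performance = (66.7 − 55.5) / 10.1 = 11.2000 / 10.1 = 1.1089.
z_effort = (4.93 − 4.95) / 1.23 = -0.0200 / 1.23 = -0.0163.
z_P − z_E = 1.1089 − (-0.0163) = 1.1252.
E = 1.1252 / √2 = 1.1252 / 1.41421 = 0.7956 ≈ 0.80.

0.80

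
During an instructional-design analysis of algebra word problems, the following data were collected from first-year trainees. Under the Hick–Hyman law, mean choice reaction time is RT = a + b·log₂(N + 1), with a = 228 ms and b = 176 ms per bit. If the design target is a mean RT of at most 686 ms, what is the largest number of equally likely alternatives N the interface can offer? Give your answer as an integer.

Set 228 + 176·log₂(N + 1) ≤ 686.
log₂(N + 1) ≤ (686 − 228) / 176 = 2.6023.
N + 1 ≤ 2^2.6023 = 6.0725.
N ≤ 5.0725, so the largest integer N is 5.

5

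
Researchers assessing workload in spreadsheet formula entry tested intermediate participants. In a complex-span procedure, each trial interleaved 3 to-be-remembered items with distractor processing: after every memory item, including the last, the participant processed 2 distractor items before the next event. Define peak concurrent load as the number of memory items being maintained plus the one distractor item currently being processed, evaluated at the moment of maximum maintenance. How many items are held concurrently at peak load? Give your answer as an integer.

Maintenance is greatest during the distractor(s) after memory item 3: all 3 memory items are being held.
One distractor item is concurrently being processed.
Peak concurrent load = 3 + 1 = 4 items.

4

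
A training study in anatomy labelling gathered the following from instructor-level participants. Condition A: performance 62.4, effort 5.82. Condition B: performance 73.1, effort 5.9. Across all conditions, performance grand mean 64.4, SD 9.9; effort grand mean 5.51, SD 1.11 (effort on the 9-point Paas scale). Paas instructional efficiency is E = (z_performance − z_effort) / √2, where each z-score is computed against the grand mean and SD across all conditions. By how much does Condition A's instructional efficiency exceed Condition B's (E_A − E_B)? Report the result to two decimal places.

-0.71

Condition A: z_P = (62.4 − 64.4)/9.9 = -0.2020; z_E = (5.82 − 5.51)/1.11 = 0.2793; E_A = (-0.2020 − 0.2793)/√2 = -0.3403.
Condition B: z_P = (73.1 − 64.4)/9.9 = 0.8788; z_E = (5.9 − 5.51)/1.11 = 0.3514; E_B = (0.8788 − 0.3514)/√2 = 0.3729.
E_A − E_B = -0.3403 − 0.3729 = -0.7132 ≈ -0.71.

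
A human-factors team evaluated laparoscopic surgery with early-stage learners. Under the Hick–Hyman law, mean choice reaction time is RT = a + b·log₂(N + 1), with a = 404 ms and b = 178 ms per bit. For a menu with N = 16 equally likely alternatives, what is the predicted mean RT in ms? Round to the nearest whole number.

1132

log₂(16 + 1) = log₂(17) = 4.0875.
RT = 404 + 178 × 4.0875 = 404 + 727.5750 = 1131.5750 ms.
≈ 1132 ms.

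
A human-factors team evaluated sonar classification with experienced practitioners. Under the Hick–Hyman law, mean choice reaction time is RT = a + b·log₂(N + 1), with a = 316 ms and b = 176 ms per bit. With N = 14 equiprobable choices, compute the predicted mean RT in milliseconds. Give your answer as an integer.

1004

log₂(14 + 1) = log₂(15) = 3.9069.
RT = 316 + 176 × 3.9069 = 316 + 687.6144 = 1003.6144 ms.
≈ 1004 ms.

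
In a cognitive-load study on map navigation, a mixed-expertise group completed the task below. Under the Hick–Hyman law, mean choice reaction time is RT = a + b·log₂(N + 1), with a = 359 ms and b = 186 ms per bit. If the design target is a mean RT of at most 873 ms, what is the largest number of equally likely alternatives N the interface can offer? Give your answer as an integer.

5

Set 359 + 186·log₂(N + 1) ≤ 873.
log₂(N + 1) ≤ (873 − 359) / 186 = 2.7634.
N + 1 ≤ 2^2.7634 = 6.7899.
N ≤ 5.7899, so the largest integer N is 5.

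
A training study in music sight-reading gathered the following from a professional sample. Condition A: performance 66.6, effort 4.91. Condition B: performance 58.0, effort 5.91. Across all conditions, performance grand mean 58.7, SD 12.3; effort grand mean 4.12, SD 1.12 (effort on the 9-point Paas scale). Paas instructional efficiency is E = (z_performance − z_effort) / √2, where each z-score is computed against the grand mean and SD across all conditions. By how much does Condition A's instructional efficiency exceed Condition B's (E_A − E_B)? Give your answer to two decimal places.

Condition A: z_P = (66.6 − 58.7)/12.3 = 0.6423; z_E = (4.91 − 4.12)/1.12 = 0.7054; E_A = (0.6423 − 0.7054)/√2 = -0.0446.
Condition B: z_P = (58.0 − 58.7)/12.3 = -0.0569; z_E = (5.91 − 4.12)/1.12 = 1.5982; E_B = (-0.0569 − 1.5982)/√2 = -1.1703.
E_A − E_B = -0.0446 − (-1.1703) = 1.1257 ≈ 1.13.

1.13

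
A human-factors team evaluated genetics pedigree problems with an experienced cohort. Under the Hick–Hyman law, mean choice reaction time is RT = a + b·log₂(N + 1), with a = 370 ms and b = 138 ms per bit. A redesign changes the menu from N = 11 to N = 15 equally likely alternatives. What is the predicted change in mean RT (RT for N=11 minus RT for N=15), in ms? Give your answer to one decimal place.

-57.3

RT(11) = 370 + 138·log₂(12) = 370 + 138·3.5850 = 864.7300 ms.
RT(15) = 370 + 138·log₂(16) = 370 + 138·4.0000 = 922.0000 ms.
Difference = 864.7300 − 922.0000 = -57.2700 ≈ -57.3 ms.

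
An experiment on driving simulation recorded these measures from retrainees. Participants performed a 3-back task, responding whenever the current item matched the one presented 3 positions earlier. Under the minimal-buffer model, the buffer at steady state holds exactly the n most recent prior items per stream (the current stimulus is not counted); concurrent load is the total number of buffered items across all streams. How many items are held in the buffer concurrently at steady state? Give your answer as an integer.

The buffer holds the 3 most recent prior items.
Steady-state concurrent load = 3 items.

3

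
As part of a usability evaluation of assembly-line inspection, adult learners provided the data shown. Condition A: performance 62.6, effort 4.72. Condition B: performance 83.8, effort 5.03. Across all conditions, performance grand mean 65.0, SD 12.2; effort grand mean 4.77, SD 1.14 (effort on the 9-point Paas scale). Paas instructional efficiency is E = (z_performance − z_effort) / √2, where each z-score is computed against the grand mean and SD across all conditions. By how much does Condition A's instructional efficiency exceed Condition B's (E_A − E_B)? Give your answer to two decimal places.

Condition A: z_P = (62.6 − 65.0)/12.2 = -0.1967; z_E = (4.72 − 4.77)/1.14 = -0.0439; E_A = (-0.1967 − (-0.0439))/√2 = -0.1080.
Condition B: z_P = (83.8 − 65.0)/12.2 = 1.5410; z_E = (5.03 − 4.77)/1.14 = 0.2281; E_B = (1.5410 − 0.2281)/√2 = 0.9284.
E_A − E_B = -0.1080 − 0.9284 = -1.0364 ≈ -1.04.

-1.04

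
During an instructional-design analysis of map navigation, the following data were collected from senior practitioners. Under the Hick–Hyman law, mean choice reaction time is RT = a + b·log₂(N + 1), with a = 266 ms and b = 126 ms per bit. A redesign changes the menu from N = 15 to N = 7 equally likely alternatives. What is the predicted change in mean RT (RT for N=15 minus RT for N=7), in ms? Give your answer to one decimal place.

126.0

RT(15) = 266 + 126·log₂(16) = 266 + 126·4.0000 = 770.0000 ms.
RT(7) = 266 + 126·log₂(8) = 266 + 126·3.0000 = 644.0000 ms.
Difference = 770.0000 − 644.0000 = 126.0000 ≈ 126.0 ms.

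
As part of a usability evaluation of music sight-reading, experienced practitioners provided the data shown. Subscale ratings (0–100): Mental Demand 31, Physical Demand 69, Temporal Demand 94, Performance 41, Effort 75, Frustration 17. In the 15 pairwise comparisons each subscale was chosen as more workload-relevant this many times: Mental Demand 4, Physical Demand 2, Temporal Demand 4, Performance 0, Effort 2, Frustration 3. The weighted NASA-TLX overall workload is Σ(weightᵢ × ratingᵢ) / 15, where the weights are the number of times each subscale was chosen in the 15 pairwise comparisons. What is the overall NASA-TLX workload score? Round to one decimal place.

55.9

The tallies are the weights (they sum to 15).
Weighted sum = 4·31 + 2·69 + 4·94 + 0·41 + 2·75 + 3·17
            = 124 + 138 + 376 + 0 + 150 + 51 = 839.
Overall workload = 839 / 15 = 55.9333 ≈ 55.9.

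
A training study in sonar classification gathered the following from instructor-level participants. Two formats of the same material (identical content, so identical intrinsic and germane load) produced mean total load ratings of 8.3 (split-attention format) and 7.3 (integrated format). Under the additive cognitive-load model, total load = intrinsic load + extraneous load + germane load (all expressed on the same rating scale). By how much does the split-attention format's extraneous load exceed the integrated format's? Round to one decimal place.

1.0

Intrinsic and germane load are equal across formats, so the difference in total load equals the difference in extraneous load.
Extraneous-load difference = 8.3 − 7.3 = 1.0.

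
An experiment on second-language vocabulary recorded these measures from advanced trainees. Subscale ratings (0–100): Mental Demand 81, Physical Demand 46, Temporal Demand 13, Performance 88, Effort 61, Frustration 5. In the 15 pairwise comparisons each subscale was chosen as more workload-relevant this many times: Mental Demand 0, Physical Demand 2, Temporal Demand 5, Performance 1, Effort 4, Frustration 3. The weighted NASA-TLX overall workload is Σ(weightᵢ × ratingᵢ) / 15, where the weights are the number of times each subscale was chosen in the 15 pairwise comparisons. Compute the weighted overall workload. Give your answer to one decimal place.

The tallies are the weights (they sum to 15).
Weighted sum = 0·81 + 2·46 + 5·13 + 1·88 + 4·61 + 3·5
            = 0 + 92 + 65 + 88 + 244 + 15 = 504.
Overall workload = 504 / 15 = 33.6000 ≈ 33.6.

33.6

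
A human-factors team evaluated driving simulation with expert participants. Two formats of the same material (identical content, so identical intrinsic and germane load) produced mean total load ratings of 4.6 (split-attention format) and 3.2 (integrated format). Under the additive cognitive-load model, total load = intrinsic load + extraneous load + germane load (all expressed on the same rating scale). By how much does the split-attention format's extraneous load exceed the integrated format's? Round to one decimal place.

Intrinsic and germane load are equal across formats, so the difference in total load equals the difference in extraneous load.
Extraneous-load difference = 4.6 − 3.2 = 1.4.

1.4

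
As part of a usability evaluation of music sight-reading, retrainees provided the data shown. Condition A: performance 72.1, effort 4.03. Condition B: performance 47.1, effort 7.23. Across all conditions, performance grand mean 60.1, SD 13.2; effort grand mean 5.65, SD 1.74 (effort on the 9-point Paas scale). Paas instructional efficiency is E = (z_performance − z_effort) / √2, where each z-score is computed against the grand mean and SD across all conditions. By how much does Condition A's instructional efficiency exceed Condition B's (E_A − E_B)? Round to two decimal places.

Condition A: z_P = (72.1 − 60.1)/13.2 = 0.9091; z_E = (4.03 − 5.65)/1.74 = -0.9310; E_A = (0.9091 − (-0.9310))/√2 = 1.3011.
Condition B: z_P = (47.1 − 60.1)/13.2 = -0.9848; z_E = (7.23 − 5.65)/1.74 = 0.9080; E_B = (-0.9848 − 0.9080)/√2 = -1.3384.
E_A − E_B = 1.3011 − (-1.3384) = 2.6395 ≈ 2.64.

2.64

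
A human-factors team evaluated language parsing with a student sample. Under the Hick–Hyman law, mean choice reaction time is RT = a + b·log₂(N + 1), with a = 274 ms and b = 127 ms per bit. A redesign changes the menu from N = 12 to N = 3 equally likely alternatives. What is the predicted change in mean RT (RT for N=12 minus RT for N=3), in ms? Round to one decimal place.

216.0

RT(12) = 274 + 127·log₂(13) = 274 + 127·3.7004 = 743.9508 ms.
RT(3) = 274 + 127·log₂(4) = 274 + 127·2.0000 = 528.0000 ms.
Difference = 743.9508 − 528.0000 = 215.9508 ≈ 216.0 ms.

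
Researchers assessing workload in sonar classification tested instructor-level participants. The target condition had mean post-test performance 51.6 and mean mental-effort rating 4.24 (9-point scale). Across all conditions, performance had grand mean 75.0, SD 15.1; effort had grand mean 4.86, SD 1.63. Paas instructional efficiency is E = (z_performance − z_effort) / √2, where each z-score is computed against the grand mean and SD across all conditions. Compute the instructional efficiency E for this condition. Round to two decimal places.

-0.83

z_performance = (51.6 − 75.0) / 15.1 = -23.4000 / 15.1 = -1.5497.
z_effort = (4.24 − 4.86) / 1.63 = -0.6200 / 1.63 = -0.3804.
z_P − z_E = -1.5497 − (-0.3804) = -1.1693.
E = -1.1693 / √2 = -1.1693 / 1.41421 = -0.8268 ≈ -0.83.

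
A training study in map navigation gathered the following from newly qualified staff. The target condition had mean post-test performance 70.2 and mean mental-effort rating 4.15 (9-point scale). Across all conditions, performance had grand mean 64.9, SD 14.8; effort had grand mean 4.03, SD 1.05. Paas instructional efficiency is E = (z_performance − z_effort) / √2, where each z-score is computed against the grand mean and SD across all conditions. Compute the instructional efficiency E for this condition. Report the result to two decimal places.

z_performance = (70.2 − 64.9) / 14.8 = 5.3000 / 14.8 = 0.3581.
z_effort = (4.15 − 4.03) / 1.05 = 0.1200 / 1.05 = 0.1143.
z_P − z_E = 0.3581 − 0.1143 = 0.2438.
E = 0.2438 / √2 = 0.2438 / 1.41421 = 0.1724 ≈ 0.17.

0.17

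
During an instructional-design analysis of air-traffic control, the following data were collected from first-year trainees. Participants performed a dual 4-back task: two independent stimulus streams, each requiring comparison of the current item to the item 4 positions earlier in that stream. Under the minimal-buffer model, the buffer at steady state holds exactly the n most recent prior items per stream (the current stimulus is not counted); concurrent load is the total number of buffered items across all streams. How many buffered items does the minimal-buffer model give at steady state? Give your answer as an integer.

8

Each stream's buffer holds its 4 most recent prior items.
Two independent streams: 2 × 4 = 8 buffered items at steady state.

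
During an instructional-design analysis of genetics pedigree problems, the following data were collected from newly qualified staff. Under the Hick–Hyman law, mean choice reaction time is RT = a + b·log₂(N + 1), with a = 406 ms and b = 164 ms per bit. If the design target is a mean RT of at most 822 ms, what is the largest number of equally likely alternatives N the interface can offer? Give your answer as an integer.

Set 406 + 164·log₂(N + 1) ≤ 822.
log₂(N + 1) ≤ (822 − 406) / 164 = 2.5366.
N + 1 ≤ 2^2.5366 = 5.8022.
N ≤ 4.8022, so the largest integer N is 4.

4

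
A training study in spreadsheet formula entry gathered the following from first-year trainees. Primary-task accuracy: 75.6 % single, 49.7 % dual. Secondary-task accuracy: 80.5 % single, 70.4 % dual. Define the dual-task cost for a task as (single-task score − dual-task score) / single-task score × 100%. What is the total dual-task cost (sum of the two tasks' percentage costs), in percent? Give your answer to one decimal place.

Primary cost = (75.6 − 49.7) / 75.6 × 100% = 34.2593%.
Secondary cost = (80.5 − 70.4) / 80.5 × 100% = 12.5466%.
Total = 34.2593% + 12.5466% = 46.8059% ≈ 46.8%.

46.8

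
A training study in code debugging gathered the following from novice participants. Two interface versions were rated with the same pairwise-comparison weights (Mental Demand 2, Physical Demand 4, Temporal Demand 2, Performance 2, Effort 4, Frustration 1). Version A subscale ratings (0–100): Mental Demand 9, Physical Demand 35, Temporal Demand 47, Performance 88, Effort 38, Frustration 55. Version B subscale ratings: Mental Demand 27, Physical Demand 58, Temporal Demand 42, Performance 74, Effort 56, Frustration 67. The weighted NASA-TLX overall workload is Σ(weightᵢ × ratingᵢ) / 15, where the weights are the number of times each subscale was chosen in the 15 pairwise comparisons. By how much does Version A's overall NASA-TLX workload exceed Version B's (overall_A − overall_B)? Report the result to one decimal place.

Version A weighted sum = 2·9 + 4·35 + 2·47 + 2·88 + 4·38 + 1·55 = 18 + 140 + 94 + 176 + 152 + 55 = 635; overall_A = 635/15 = 42.3333.
Version B weighted sum = 2·27 + 4·58 + 2·42 + 2·74 + 4·56 + 1·67 = 54 + 232 + 84 + 148 + 224 + 67 = 809; overall_B = 809/15 = 53.9333.
Difference = 42.3333 − 53.9333 = -11.6000 ≈ -11.6.

-11.6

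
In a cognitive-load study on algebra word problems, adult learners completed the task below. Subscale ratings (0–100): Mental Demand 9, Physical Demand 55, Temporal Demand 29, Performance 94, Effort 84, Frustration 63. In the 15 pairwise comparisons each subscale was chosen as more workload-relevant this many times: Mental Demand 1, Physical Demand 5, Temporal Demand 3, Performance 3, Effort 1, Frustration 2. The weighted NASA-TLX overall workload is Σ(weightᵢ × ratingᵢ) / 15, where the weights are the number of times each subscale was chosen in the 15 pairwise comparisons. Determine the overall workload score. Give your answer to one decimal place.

57.5

The tallies are the weights (they sum to 15).
Weighted sum = 1·9 + 5·55 + 3·29 + 3·94 + 1·84 + 2·63
            = 9 + 275 + 87 + 282 + 84 + 126 = 863.
Overall workload = 863 / 15 = 57.5333 ≈ 57.5.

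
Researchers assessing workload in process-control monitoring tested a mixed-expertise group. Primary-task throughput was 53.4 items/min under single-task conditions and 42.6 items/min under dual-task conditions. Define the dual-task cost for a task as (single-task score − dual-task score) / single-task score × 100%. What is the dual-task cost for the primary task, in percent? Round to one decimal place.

20.2

Cost = (53.4 − 42.6) / 53.4 × 100%
     = 10.8000 / 53.4 × 100% = 20.2247%.
≈ 20.2%.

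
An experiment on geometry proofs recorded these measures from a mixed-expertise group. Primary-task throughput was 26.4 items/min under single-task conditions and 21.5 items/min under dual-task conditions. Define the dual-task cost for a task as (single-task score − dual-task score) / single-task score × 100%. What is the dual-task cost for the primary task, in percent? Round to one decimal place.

Cost = (26.4 − 21.5) / 26.4 × 100%
     = 4.9000 / 26.4 × 100% = 18.5606%.
≈ 18.6%.

18.6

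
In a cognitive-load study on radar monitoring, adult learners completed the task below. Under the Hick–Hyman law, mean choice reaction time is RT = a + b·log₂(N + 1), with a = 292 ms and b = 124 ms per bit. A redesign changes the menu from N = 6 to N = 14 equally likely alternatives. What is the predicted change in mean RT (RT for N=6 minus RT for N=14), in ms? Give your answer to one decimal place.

-136.3

RT(6) = 292 + 124·log₂(7) = 292 + 124·2.8074 = 640.1176 ms.
RT(14) = 292 + 124·log₂(15) = 292 + 124·3.9069 = 776.4556 ms.
Difference = 640.1176 − 776.4556 = -136.3380 ≈ -136.3 ms.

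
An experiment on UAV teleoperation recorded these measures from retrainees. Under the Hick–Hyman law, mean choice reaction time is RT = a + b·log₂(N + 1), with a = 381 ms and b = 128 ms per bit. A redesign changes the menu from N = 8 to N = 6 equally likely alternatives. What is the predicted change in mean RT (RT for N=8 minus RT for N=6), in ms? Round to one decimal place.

46.4

RT(8) = 381 + 128·log₂(9) = 381 + 128·3.1699 = 786.7472 ms.
RT(6) = 381 + 128·log₂(7) = 381 + 128·2.8074 = 740.3472 ms.
Difference = 786.7472 − 740.3472 = 46.4000 ≈ 46.4 ms.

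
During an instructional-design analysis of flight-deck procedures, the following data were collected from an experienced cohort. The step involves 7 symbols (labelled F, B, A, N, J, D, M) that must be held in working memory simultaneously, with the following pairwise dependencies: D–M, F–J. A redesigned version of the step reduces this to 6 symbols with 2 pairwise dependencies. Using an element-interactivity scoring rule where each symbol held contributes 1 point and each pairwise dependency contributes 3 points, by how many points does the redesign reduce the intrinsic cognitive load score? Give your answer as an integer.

1

Original: 7 × 1 + 2 × 3 = 7 + 6 = 13.
Redesigned: 6 × 1 + 2 × 3 = 6 + 6 = 12.
Reduction = 13 − 12 = 1.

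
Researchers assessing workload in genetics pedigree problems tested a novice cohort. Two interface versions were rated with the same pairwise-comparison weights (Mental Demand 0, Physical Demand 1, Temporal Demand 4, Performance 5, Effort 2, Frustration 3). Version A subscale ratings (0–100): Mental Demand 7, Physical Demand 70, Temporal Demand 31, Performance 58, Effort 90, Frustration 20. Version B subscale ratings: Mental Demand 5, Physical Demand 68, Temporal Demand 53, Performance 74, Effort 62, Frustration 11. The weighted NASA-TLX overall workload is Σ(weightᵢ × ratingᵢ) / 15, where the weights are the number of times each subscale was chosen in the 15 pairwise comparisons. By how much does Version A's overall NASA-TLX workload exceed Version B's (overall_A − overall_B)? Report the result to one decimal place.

-5.5

Version A weighted sum = 0·7 + 1·70 + 4·31 + 5·58 + 2·90 + 3·20 = 0 + 70 + 124 + 290 + 180 + 60 = 724; overall_A = 724/15 = 48.2667.
Version B weighted sum = 0·5 + 1·68 + 4·53 + 5·74 + 2·62 + 3·11 = 0 + 68 + 212 + 370 + 124 + 33 = 807; overall_B = 807/15 = 53.8000.
Difference = 48.2667 − 53.8000 = -5.5333 ≈ -5.5.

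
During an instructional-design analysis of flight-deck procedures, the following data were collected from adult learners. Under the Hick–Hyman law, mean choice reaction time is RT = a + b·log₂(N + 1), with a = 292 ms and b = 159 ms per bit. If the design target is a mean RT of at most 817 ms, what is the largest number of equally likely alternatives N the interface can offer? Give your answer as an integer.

Set 292 + 159·log₂(N + 1) ≤ 817.
log₂(N + 1) ≤ (817 − 292) / 159 = 3.3019.
N + 1 ≤ 2^3.3019 = 9.8621.
N ≤ 8.8621, so the largest integer N is 8.

8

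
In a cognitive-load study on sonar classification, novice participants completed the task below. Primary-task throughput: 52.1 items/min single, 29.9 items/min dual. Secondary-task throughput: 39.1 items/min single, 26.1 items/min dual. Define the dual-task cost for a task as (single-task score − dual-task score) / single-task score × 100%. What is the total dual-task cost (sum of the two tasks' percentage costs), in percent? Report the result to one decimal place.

75.9

Primary cost = (52.1 − 29.9) / 52.1 × 100% = 42.6104%.
Secondary cost = (39.1 − 26.1) / 39.1 × 100% = 33.2481%.
Total = 42.6104% + 33.2481% = 75.8585% ≈ 75.9%.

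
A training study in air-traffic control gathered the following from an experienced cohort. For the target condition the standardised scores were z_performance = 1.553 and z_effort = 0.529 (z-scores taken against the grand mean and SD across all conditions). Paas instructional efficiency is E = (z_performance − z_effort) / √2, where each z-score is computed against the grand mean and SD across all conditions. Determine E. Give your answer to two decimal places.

z_P − z_E = 1.553 − 0.529 = 1.0240.
E = 1.0240 / √2 = 1.0240 / 1.41421 = 0.7241 ≈ 0.72.

0.72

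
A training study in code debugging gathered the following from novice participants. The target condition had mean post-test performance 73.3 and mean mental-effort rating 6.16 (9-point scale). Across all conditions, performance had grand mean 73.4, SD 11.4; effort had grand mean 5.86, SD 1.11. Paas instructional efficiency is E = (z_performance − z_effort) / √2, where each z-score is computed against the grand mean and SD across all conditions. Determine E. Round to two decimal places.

z_performance = (73.3 − 73.4) / 11.4 = -0.1000 / 11.4 = -0.0088.
z_effort = (6.16 − 5.86) / 1.11 = 0.3000 / 1.11 = 0.2703.
z_P − z_E = -0.0088 − 0.2703 = -0.2791.
E = -0.2791 / √2 = -0.2791 / 1.41421 = -0.1974 ≈ -0.20.

-0.20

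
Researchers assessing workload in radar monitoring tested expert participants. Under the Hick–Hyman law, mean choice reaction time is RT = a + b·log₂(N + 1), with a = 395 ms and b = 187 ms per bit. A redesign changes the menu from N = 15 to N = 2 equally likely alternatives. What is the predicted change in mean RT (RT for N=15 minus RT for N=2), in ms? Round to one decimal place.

RT(15) = 395 + 187·log₂(16) = 395 + 187·4.0000 = 1143.0000 ms.
RT(2) = 395 + 187·log₂(3) = 395 + 187·1.5850 = 691.3950 ms.
Difference = 1143.0000 − 691.3950 = 451.6050 ≈ 451.6 ms.

451.6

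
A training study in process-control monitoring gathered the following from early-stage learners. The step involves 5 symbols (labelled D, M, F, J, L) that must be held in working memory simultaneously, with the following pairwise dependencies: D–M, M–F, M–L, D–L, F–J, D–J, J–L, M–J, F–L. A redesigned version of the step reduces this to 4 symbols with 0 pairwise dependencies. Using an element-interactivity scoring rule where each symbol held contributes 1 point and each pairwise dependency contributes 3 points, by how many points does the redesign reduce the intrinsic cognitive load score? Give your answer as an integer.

28

Original: 5 × 1 + 9 × 3 = 5 + 27 = 32.
Redesigned: 4 × 1 + 0 × 3 = 4 + 0 = 4.
Reduction = 32 − 4 = 28.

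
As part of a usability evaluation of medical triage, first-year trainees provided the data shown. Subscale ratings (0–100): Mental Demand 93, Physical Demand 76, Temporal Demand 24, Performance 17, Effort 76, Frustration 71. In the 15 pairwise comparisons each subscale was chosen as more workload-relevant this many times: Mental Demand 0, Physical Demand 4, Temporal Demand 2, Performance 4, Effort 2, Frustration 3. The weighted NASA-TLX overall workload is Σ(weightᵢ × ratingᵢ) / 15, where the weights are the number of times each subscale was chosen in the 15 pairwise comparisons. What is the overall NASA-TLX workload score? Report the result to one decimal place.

52.3

The tallies are the weights (they sum to 15).
Weighted sum = 0·93 + 4·76 + 2·24 + 4·17 + 2·76 + 3·71
            = 0 + 304 + 48 + 68 + 152 + 213 = 785.
Overall workload = 785 / 15 = 52.3333 ≈ 52.3.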